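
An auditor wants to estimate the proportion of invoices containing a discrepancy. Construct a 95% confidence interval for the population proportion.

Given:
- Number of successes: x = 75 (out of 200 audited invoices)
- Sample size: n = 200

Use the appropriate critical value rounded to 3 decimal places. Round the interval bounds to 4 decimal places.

Sample proportion: p̂ = 75/200 = 0.375000

Check conditions for normal approximation:
  np̂ = 75 ≥ 10 ✓
  n(1-p̂) = 125 ≥ 10 ✓

The sample is large enough, so use a z-interval (normal approximation) for the proportion.

For 95% confidence, z* = 1.96 (from standard normal table)

Standard error: SE = √(p̂(1-p̂)/n) = √(0.375000×0.625000/200) = 0.03423266

Margin of error: E = z* × SE = 1.96 × 0.03423266 = 0.067096

Z-interval: p̂ ± E = 0.375000 ± 0.067096 = (0.307904, 0.442096)

Rounded to 4 decimal places:

(0.3079, 0.4421)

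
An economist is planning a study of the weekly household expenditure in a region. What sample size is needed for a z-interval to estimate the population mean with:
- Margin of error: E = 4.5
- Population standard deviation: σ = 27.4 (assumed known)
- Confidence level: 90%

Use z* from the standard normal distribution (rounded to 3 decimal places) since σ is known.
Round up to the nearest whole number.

Using z* since population σ is known (z-interval formula).

For 90% confidence, z* = 1.645 (from standard normal table)

Sample size formula for z-interval: n = (z*σ/E)²

n = (1.645 × 27.4 / 4.5)²
  = (10.016222)²
  = 100.3247

Round up to the nearest whole number: n = 101

101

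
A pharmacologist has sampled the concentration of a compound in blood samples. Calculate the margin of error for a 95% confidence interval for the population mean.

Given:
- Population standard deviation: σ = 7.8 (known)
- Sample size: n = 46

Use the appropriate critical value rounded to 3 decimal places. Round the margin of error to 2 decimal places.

The population standard deviation σ is known, so use the z-interval margin of error formula.

For 95% confidence, z* = 1.96 (from standard normal table)

Margin of error formula for z-interval: E = z* × σ/√n

E = 1.96 × 7.8/√46
  = 1.96 × 1.150047
  = 2.2541

Rounded to 2 decimal places:

2.25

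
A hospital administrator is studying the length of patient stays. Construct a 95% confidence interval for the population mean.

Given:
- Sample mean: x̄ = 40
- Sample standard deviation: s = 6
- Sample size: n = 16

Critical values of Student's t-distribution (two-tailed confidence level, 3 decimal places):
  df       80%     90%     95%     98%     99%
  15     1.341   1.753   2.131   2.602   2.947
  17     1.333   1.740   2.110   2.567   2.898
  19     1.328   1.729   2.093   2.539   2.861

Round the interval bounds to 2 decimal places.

The population standard deviation σ is unknown (only the sample standard deviation s is given), so use a t-interval with df = n - 1 = 16 - 1 = 15.

For 95% confidence with df = 15, t* = 2.131 (from t-table)

Standard error: SE = s/√n = 6/√16 = 1.500000

Margin of error: E = t* × SE = 2.131 × 1.500000 = 3.1965

T-interval: x̄ ± E = 40 ± 3.1965 = (36.8035, 43.1965)

Rounded to 2 decimal places:

(36.80, 43.20)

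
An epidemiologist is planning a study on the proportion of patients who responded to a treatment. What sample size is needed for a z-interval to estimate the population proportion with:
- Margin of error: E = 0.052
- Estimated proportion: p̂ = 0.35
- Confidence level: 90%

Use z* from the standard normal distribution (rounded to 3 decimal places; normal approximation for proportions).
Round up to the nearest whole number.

Using z* for proportion z-interval (normal approximation).

For 90% confidence, z* = 1.645 (from standard normal table)

Sample size formula for proportion z-interval: n = z*²p̂(1-p̂)/E²

n = 1.645² × 0.35 × 0.65 / 0.052²
  = 2.706025 × 0.2275 / 0.002704
  = 227.6704

Round up to the nearest whole number: n = 228

228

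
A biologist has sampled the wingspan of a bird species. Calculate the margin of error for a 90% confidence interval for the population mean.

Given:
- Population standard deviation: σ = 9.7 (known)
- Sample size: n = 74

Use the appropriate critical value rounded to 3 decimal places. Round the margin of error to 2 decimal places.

The population standard deviation σ is known, so use the z-interval margin of error formula.

For 90% confidence, z* = 1.645 (from standard normal table)

Margin of error formula for z-interval: E = z* × σ/√n

E = 1.645 × 9.7/√74
  = 1.645 × 1.127602
  = 1.8549

Rounded to 2 decimal places:

1.85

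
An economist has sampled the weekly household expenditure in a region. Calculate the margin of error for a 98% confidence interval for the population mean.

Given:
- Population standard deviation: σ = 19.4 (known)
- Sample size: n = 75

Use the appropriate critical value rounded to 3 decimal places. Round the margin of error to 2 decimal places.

The population standard deviation σ is known, so use the z-interval margin of error formula.

For 98% confidence, z* = 2.326 (from standard normal table)

Margin of error formula for z-interval: E = z* × σ/√n

E = 2.326 × 19.4/√75
  = 2.326 × 2.240119
  = 5.2105

Rounded to 2 decimal places:

5.21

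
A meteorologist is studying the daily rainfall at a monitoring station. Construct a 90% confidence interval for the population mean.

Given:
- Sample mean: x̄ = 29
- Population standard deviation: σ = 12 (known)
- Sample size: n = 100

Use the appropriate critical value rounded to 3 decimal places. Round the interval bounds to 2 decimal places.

The population standard deviation σ is known, so use a z-interval (standard normal critical value).

For 90% confidence, z* = 1.645 (from standard normal table)

Standard error: SE = σ/√n = 12/√100 = 1.200000

Margin of error: E = z* × SE = 1.645 × 1.200000 = 1.9740

Z-interval: x̄ ± E = 29 ± 1.9740 = (27.0260, 30.9740)

Rounded to 2 decimal places:

(27.03, 30.97)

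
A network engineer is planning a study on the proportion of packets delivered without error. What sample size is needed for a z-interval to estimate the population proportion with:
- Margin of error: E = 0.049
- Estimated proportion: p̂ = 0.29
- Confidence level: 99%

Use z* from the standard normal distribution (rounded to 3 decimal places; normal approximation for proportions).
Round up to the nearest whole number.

Using z* for proportion z-interval (normal approximation).

For 99% confidence, z* = 2.576 (from standard normal table)

Sample size formula for proportion z-interval: n = z*²p̂(1-p̂)/E²

n = 2.576² × 0.29 × 0.71 / 0.049²
  = 6.635776 × 0.2059 / 0.002401
  = 569.0572

Round up to the nearest whole number: n = 570

570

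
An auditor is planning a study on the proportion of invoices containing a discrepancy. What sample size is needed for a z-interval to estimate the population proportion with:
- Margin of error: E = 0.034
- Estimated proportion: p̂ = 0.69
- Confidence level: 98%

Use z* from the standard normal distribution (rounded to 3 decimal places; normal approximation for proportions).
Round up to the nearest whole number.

Using z* for proportion z-interval (normal approximation).

For 98% confidence, z* = 2.326 (from standard normal table)

Sample size formula for proportion z-interval: n = z*²p̂(1-p̂)/E²

n = 2.326² × 0.69 × 0.31 / 0.034²
  = 5.410276 × 0.2139 / 0.001156
  = 1001.0883

Round up to the nearest whole number: n = 1002

1002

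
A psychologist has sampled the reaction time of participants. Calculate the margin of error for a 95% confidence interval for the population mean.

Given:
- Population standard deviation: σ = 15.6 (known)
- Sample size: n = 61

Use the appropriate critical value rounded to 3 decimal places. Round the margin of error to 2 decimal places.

The population standard deviation σ is known, so use the z-interval margin of error formula.

For 95% confidence, z* = 1.96 (from standard normal table)

Margin of error formula for z-interval: E = z* × σ/√n

E = 1.96 × 15.6/√61
  = 1.96 × 1.997375
  = 3.9149

Rounded to 2 decimal places:

3.91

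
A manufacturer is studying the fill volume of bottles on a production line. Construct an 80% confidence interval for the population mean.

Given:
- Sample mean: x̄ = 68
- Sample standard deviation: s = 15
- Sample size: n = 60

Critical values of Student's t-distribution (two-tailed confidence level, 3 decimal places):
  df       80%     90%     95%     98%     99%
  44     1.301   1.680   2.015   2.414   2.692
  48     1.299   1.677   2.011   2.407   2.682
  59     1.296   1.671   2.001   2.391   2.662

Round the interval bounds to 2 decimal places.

The population standard deviation σ is unknown (only the sample standard deviation s is given), so use a t-interval with df = n - 1 = 60 - 1 = 59.

For 80% confidence with df = 59, t* = 1.296 (from t-table)

Standard error: SE = s/√n = 15/√60 = 1.936492

Margin of error: E = t* × SE = 1.296 × 1.936492 = 2.5097

T-interval: x̄ ± E = 68 ± 2.5097 = (65.4903, 70.5097)

Rounded to 2 decimal places:

(65.49, 70.51)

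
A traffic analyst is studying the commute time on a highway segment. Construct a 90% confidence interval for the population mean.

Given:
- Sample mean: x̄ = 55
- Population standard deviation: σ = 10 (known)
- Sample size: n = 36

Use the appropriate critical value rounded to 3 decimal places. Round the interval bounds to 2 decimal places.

The population standard deviation σ is known, so use a z-interval (standard normal critical value).

For 90% confidence, z* = 1.645 (from standard normal table)

Standard error: SE = σ/√n = 10/√36 = 1.666667

Margin of error: E = z* × SE = 1.645 × 1.666667 = 2.7417

Z-interval: x̄ ± E = 55 ± 2.7417 = (52.2583, 57.7417)

Rounded to 2 decimal places:

(52.26, 57.74)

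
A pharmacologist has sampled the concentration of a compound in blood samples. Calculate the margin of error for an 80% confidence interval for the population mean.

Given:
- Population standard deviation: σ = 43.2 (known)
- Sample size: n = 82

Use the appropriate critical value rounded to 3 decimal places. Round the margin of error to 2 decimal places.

The population standard deviation σ is known, so use the z-interval margin of error formula.

For 80% confidence, z* = 1.282 (from standard normal table)

Margin of error formula for z-interval: E = z* × σ/√n

E = 1.282 × 43.2/√82
  = 1.282 × 4.770642
  = 6.1160

Rounded to 2 decimal places:

6.12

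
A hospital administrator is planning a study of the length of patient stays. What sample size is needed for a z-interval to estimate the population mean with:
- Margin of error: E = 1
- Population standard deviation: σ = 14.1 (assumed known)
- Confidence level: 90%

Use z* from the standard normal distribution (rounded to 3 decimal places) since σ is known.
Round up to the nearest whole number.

Using z* since population σ is known (z-interval formula).

For 90% confidence, z* = 1.645 (from standard normal table)

Sample size formula for z-interval: n = (z*σ/E)²

n = (1.645 × 14.1 / 1)²
  = (23.194500)²
  = 537.9848

Round up to the nearest whole number: n = 538

538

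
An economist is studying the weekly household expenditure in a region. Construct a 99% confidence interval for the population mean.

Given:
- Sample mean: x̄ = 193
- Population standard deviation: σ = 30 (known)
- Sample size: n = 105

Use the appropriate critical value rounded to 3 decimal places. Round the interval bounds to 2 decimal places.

The population standard deviation σ is known, so use a z-interval (standard normal critical value).

For 99% confidence, z* = 2.576 (from standard normal table)

Standard error: SE = σ/√n = 30/√105 = 2.927700

Margin of error: E = z* × SE = 2.576 × 2.927700 = 7.5418

Z-interval: x̄ ± E = 193 ± 7.5418 = (185.4582, 200.5418)

Rounded to 2 decimal places:

(185.46, 200.54)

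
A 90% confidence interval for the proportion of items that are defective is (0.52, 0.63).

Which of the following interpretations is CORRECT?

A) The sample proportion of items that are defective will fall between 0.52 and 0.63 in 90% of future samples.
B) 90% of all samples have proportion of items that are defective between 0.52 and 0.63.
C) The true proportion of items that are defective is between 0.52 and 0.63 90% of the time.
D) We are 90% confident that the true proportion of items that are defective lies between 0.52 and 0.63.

A confidence interval represents our confidence in the procedure, not a probability statement about the parameter.

Key concept: If we repeated this sampling process many times and computed a 90% CI each time, about 90% of those intervals would contain the true population parameter.

For this specific interval (0.52, 0.63):
- Midpoint (point estimate): 0.575
- Margin of error: 0.055

The correct interpretation is the one stating confidence that the true parameter lies in the interval — option D.

D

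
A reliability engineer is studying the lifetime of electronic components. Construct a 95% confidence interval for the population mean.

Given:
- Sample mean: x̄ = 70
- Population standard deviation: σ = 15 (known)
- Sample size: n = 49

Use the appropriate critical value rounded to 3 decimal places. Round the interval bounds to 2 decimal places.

The population standard deviation σ is known, so use a z-interval (standard normal critical value).

For 95% confidence, z* = 1.96 (from standard normal table)

Standard error: SE = σ/√n = 15/√49 = 2.142857

Margin of error: E = z* × SE = 1.96 × 2.142857 = 4.2000

Z-interval: x̄ ± E = 70 ± 4.2000 = (65.8000, 74.2000)

Rounded to 2 decimal places:

(65.80, 74.20)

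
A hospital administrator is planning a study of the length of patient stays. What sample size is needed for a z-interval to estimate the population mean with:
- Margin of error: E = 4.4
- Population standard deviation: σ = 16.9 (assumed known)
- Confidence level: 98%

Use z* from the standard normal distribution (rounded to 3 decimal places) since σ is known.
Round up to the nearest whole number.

Using z* since population σ is known (z-interval formula).

For 98% confidence, z* = 2.326 (from standard normal table)

Sample size formula for z-interval: n = (z*σ/E)²

n = (2.326 × 16.9 / 4.4)²
  = (8.933955)²
  = 79.8155

Round up to the nearest whole number: n = 80

80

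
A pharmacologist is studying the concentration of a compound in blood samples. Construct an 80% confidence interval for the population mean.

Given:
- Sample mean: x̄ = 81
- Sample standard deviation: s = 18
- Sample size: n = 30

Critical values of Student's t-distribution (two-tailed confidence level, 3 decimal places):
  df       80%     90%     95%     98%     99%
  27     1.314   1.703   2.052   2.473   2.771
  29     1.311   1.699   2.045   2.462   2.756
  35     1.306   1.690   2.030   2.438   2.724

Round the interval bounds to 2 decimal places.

The population standard deviation σ is unknown (only the sample standard deviation s is given), so use a t-interval with df = n - 1 = 30 - 1 = 29.

For 80% confidence with df = 29, t* = 1.311 (from t-table)

Standard error: SE = s/√n = 18/√30 = 3.286335

Margin of error: E = t* × SE = 1.311 × 3.286335 = 4.3084

T-interval: x̄ ± E = 81 ± 4.3084 = (76.6916, 85.3084)

Rounded to 2 decimal places:

(76.69, 85.31)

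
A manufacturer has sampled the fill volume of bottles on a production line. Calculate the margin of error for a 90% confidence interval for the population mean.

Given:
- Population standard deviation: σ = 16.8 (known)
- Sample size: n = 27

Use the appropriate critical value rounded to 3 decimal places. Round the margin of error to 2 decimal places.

The population standard deviation σ is known, so use the z-interval margin of error formula.

For 90% confidence, z* = 1.645 (from standard normal table)

Margin of error formula for z-interval: E = z* × σ/√n

E = 1.645 × 16.8/√27
  = 1.645 × 3.233162
  = 5.3186

Rounded to 2 decimal places:

5.32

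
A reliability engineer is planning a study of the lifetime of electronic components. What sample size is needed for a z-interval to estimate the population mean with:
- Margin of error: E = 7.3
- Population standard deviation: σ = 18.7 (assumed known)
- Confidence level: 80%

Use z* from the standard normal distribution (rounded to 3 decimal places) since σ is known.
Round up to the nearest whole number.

Using z* since population σ is known (z-interval formula).

For 80% confidence, z* = 1.282 (from standard normal table)

Sample size formula for z-interval: n = (z*σ/E)²

n = (1.282 × 18.7 / 7.3)²
  = (3.284027)²
  = 10.7848

Round up to the nearest whole number: n = 11

11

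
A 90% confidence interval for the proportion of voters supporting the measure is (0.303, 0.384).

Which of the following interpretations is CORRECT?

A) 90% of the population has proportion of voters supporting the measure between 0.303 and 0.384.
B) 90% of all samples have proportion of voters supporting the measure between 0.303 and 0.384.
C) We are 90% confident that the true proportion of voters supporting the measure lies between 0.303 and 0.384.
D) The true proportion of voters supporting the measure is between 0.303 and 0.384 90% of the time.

A confidence interval represents our confidence in the procedure, not a probability statement about the parameter.

Key concept: If we repeated this sampling process many times and computed a 90% CI each time, about 90% of those intervals would contain the true population parameter.

For this specific interval (0.303, 0.384):
- Midpoint (point estimate): 0.3435
- Margin of error: 0.0405

The correct interpretation is the one stating confidence that the true parameter lies in the interval — option C.

C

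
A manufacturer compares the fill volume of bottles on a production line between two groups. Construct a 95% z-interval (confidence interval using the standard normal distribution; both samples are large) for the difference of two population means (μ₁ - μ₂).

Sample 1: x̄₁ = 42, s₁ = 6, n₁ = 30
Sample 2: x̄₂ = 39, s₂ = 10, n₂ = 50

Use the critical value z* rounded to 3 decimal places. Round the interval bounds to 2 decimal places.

Both samples are large (n₁ = 30 ≥ 30, n₂ = 50 ≥ 30), so a z-interval for the difference of means applies.

Point estimate: x̄₁ - x̄₂ = 42 - 39 = 3

Standard error: SE = √(s₁²/n₁ + s₂²/n₂)
= √(6²/30 + 10²/50)
= √(1.200000 + 2.000000)
= 1.788854

For 95% confidence, z* = 1.96 (from standard normal table)
Margin of error: E = z* × SE = 1.96 × 1.788854 = 3.5062

Z-interval: (x̄₁ - x̄₂) ± E = 3 ± 3.5062 = (-0.5062, 6.5062)

Rounded to 2 decimal places:

(-0.51, 6.51)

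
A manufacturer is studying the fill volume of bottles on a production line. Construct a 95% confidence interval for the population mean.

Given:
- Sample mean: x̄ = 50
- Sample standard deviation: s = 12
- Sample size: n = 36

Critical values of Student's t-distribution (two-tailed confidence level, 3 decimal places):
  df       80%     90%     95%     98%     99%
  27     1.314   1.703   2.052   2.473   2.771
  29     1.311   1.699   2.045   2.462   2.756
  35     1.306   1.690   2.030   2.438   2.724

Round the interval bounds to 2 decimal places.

The population standard deviation σ is unknown (only the sample standard deviation s is given), so use a t-interval with df = n - 1 = 36 - 1 = 35.

For 95% confidence with df = 35, t* = 2.030 (from t-table)

Standard error: SE = s/√n = 12/√36 = 2.000000

Margin of error: E = t* × SE = 2.030 × 2.000000 = 4.0600

T-interval: x̄ ± E = 50 ± 4.0600 = (45.9400, 54.0600)

Rounded to 2 decimal places:

(45.94, 54.06)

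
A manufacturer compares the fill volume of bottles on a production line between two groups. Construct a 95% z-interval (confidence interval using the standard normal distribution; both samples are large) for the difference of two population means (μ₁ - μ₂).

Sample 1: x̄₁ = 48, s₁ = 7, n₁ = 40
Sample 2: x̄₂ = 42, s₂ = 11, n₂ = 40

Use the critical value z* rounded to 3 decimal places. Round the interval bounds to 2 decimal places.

Both samples are large (n₁ = 40 ≥ 30, n₂ = 40 ≥ 30), so a z-interval for the difference of means applies.

Point estimate: x̄₁ - x̄₂ = 48 - 42 = 6

Standard error: SE = √(s₁²/n₁ + s₂²/n₂)
= √(7²/40 + 11²/40)
= √(1.225000 + 3.025000)
= 2.061553

For 95% confidence, z* = 1.96 (from standard normal table)
Margin of error: E = z* × SE = 1.96 × 2.061553 = 4.0406

Z-interval: (x̄₁ - x̄₂) ± E = 6 ± 4.0406 = (1.9594, 10.0406)

Rounded to 2 decimal places:

(1.96, 10.04)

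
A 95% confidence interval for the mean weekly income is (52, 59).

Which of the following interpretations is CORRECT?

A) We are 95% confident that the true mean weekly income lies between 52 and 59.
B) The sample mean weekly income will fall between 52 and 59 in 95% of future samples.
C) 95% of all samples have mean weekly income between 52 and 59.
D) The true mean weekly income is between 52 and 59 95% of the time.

A confidence interval represents our confidence in the procedure, not a probability statement about the parameter.

Key concept: If we repeated this sampling process many times and computed a 95% CI each time, about 95% of those intervals would contain the true population parameter.

For this specific interval (52, 59):
- Midpoint (point estimate): 55.5
- Margin of error: 3.5

The correct interpretation is the one stating confidence that the true parameter lies in the interval — option A.

A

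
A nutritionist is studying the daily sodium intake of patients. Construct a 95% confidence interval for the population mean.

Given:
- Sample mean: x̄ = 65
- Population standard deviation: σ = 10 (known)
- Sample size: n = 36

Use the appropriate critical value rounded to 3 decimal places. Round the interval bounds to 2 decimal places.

The population standard deviation σ is known, so use a z-interval (standard normal critical value).

For 95% confidence, z* = 1.96 (from standard normal table)

Standard error: SE = σ/√n = 10/√36 = 1.666667

Margin of error: E = z* × SE = 1.96 × 1.666667 = 3.2667

Z-interval: x̄ ± E = 65 ± 3.2667 = (61.7333, 68.2667)

Rounded to 2 decimal places:

(61.73, 68.27)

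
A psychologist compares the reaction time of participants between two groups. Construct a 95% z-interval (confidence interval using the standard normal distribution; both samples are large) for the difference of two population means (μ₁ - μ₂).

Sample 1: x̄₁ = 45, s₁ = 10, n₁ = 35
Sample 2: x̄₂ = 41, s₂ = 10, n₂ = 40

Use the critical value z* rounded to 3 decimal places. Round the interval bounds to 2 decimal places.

Both samples are large (n₁ = 35 ≥ 30, n₂ = 40 ≥ 30), so a z-interval for the difference of means applies.

Point estimate: x̄₁ - x̄₂ = 45 - 41 = 4

Standard error: SE = √(s₁²/n₁ + s₂²/n₂)
= √(10²/35 + 10²/40)
= √(2.857143 + 2.500000)
= 2.314550

For 95% confidence, z* = 1.96 (from standard normal table)
Margin of error: E = z* × SE = 1.96 × 2.314550 = 4.5365

Z-interval: (x̄₁ - x̄₂) ± E = 4 ± 4.5365 = (-0.5365, 8.5365)

Rounded to 2 decimal places:

(-0.54, 8.54)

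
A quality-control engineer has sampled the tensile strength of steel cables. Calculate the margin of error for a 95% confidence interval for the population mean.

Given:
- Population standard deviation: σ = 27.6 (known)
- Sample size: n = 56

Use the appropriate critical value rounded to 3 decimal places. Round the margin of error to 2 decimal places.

The population standard deviation σ is known, so use the z-interval margin of error formula.

For 95% confidence, z* = 1.96 (from standard normal table)

Margin of error formula for z-interval: E = z* × σ/√n

E = 1.96 × 27.6/√56
  = 1.96 × 3.688205
  = 7.2289

Rounded to 2 decimal places:

7.23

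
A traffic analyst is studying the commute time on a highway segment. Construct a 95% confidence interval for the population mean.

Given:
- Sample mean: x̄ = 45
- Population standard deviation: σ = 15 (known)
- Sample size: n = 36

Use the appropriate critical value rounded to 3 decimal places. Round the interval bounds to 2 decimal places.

The population standard deviation σ is known, so use a z-interval (standard normal critical value).

For 95% confidence, z* = 1.96 (from standard normal table)

Standard error: SE = σ/√n = 15/√36 = 2.500000

Margin of error: E = z* × SE = 1.96 × 2.500000 = 4.9000

Z-interval: x̄ ± E = 45 ± 4.9000 = (40.1000, 49.9000)

Rounded to 2 decimal places:

(40.10, 49.90)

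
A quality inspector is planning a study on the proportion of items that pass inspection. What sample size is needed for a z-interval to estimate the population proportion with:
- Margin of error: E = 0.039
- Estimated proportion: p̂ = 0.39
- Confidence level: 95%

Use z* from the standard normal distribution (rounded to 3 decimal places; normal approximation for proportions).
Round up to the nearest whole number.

Using z* for proportion z-interval (normal approximation).

For 95% confidence, z* = 1.96 (from standard normal table)

Sample size formula for proportion z-interval: n = z*²p̂(1-p̂)/E²

n = 1.96² × 0.39 × 0.61 / 0.039²
  = 3.8416 × 0.2379 / 0.001521
  = 600.8656

Round up to the nearest whole number: n = 601

601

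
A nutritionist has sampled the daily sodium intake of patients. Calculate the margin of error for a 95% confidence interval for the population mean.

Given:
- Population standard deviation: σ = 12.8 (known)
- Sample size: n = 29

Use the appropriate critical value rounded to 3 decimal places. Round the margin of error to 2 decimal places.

The population standard deviation σ is known, so use the z-interval margin of error formula.

For 95% confidence, z* = 1.96 (from standard normal table)

Margin of error formula for z-interval: E = z* × σ/√n

E = 1.96 × 12.8/√29
  = 1.96 × 2.376900
  = 4.6587

Rounded to 2 decimal places:

4.66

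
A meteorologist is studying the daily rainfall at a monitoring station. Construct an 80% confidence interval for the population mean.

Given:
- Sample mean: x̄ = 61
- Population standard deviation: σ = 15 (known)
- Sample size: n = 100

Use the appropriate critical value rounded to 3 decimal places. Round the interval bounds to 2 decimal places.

The population standard deviation σ is known, so use a z-interval (standard normal critical value).

For 80% confidence, z* = 1.282 (from standard normal table)

Standard error: SE = σ/√n = 15/√100 = 1.500000

Margin of error: E = z* × SE = 1.282 × 1.500000 = 1.9230

Z-interval: x̄ ± E = 61 ± 1.9230 = (59.0770, 62.9230)

Rounded to 2 decimal places:

(59.08, 62.92)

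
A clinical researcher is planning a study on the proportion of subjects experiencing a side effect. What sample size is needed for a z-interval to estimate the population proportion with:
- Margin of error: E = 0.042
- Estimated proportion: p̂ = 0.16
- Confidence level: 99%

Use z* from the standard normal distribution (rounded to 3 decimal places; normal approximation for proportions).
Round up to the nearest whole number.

Using z* for proportion z-interval (normal approximation).

For 99% confidence, z* = 2.576 (from standard normal table)

Sample size formula for proportion z-interval: n = z*²p̂(1-p̂)/E²

n = 2.576² × 0.16 × 0.84 / 0.042²
  = 6.635776 × 0.1344 / 0.001764
  = 505.5829

Round up to the nearest whole number: n = 506

506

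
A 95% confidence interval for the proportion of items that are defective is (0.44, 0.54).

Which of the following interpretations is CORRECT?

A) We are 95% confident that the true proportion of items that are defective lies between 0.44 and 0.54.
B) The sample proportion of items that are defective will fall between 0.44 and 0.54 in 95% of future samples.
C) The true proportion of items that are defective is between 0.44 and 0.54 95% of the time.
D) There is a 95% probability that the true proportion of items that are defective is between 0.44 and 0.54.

A confidence interval represents our confidence in the procedure, not a probability statement about the parameter.

Key concept: If we repeated this sampling process many times and computed a 95% CI each time, about 95% of those intervals would contain the true population parameter.

For this specific interval (0.44, 0.54):
- Midpoint (point estimate): 0.49
- Margin of error: 0.05

The correct interpretation is the one stating confidence that the true parameter lies in the interval — option A.

A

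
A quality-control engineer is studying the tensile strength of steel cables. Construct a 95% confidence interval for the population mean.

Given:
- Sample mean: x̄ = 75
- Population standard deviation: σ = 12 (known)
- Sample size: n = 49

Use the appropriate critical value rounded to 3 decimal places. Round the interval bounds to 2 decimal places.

The population standard deviation σ is known, so use a z-interval (standard normal critical value).

For 95% confidence, z* = 1.96 (from standard normal table)

Standard error: SE = σ/√n = 12/√49 = 1.714286

Margin of error: E = z* × SE = 1.96 × 1.714286 = 3.3600

Z-interval: x̄ ± E = 75 ± 3.3600 = (71.6400, 78.3600)

Rounded to 2 decimal places:

(71.64, 78.36)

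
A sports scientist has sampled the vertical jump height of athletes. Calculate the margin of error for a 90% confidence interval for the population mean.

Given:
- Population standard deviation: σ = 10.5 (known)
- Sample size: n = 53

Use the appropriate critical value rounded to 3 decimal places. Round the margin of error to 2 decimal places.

The population standard deviation σ is known, so use the z-interval margin of error formula.

For 90% confidence, z* = 1.645 (from standard normal table)

Margin of error formula for z-interval: E = z* × σ/√n

E = 1.645 × 10.5/√53
  = 1.645 × 1.442286
  = 2.3726

Rounded to 2 decimal places:

2.37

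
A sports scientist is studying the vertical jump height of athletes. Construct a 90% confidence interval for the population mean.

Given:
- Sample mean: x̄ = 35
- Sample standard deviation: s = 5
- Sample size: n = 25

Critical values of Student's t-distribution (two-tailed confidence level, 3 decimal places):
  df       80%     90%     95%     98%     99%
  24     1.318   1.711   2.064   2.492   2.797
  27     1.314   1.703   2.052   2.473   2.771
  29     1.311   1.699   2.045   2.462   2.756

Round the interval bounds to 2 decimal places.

The population standard deviation σ is unknown (only the sample standard deviation s is given), so use a t-interval with df = n - 1 = 25 - 1 = 24.

For 90% confidence with df = 24, t* = 1.711 (from t-table)

Standard error: SE = s/√n = 5/√25 = 1.000000

Margin of error: E = t* × SE = 1.711 × 1.000000 = 1.7110

T-interval: x̄ ± E = 35 ± 1.7110 = (33.2890, 36.7110)

Rounded to 2 decimal places:

(33.29, 36.71)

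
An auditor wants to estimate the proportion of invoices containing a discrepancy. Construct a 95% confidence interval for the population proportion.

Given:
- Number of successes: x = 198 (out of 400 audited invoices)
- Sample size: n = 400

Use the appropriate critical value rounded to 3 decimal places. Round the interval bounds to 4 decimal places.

Sample proportion: p̂ = 198/400 = 0.495000

Check conditions for normal approximation:
  np̂ = 198 ≥ 10 ✓
  n(1-p̂) = 202 ≥ 10 ✓

The sample is large enough, so use a z-interval (normal approximation) for the proportion.

For 95% confidence, z* = 1.96 (from standard normal table)

Standard error: SE = √(p̂(1-p̂)/n) = √(0.495000×0.505000/400) = 0.02499875

Margin of error: E = z* × SE = 1.96 × 0.02499875 = 0.048998

Z-interval: p̂ ± E = 0.495000 ± 0.048998 = (0.446002, 0.543998)

Rounded to 4 decimal places:

(0.4460, 0.5440)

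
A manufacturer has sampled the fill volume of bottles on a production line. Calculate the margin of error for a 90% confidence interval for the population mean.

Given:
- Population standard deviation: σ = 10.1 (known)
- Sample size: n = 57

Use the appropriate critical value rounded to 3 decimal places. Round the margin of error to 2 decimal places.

The population standard deviation σ is known, so use the z-interval margin of error formula.

For 90% confidence, z* = 1.645 (from standard normal table)

Margin of error formula for z-interval: E = z* × σ/√n

E = 1.645 × 10.1/√57
  = 1.645 × 1.337778
  = 2.2006

Rounded to 2 decimal places:

2.20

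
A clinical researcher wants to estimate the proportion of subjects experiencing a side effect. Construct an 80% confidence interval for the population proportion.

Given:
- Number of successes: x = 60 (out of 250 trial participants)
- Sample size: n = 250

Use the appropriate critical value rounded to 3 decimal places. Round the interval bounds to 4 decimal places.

Sample proportion: p̂ = 60/250 = 0.240000

Check conditions for normal approximation:
  np̂ = 60 ≥ 10 ✓
  n(1-p̂) = 190 ≥ 10 ✓

The sample is large enough, so use a z-interval (normal approximation) for the proportion.

For 80% confidence, z* = 1.282 (from standard normal table)

Standard error: SE = √(p̂(1-p̂)/n) = √(0.240000×0.760000/250) = 0.02701111

Margin of error: E = z* × SE = 1.282 × 0.02701111 = 0.034628

Z-interval: p̂ ± E = 0.240000 ± 0.034628 = (0.205372, 0.274628)

Rounded to 4 decimal places:

(0.2054, 0.2746)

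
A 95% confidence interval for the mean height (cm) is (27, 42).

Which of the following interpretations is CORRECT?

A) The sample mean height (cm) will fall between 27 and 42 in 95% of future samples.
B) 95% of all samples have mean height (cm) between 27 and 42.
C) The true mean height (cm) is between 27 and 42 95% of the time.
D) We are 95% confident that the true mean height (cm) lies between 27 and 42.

A confidence interval represents our confidence in the procedure, not a probability statement about the parameter.

Key concept: If we repeated this sampling process many times and computed a 95% CI each time, about 95% of those intervals would contain the true population parameter.

For this specific interval (27, 42):
- Midpoint (point estimate): 34.5
- Margin of error: 7.5

The correct interpretation is the one stating confidence that the true parameter lies in the interval — option D.

D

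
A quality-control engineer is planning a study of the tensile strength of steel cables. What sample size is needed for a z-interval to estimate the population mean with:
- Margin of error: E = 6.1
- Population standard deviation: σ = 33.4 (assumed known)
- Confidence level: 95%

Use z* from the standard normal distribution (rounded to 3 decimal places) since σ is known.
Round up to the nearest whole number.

Using z* since population σ is known (z-interval formula).

For 95% confidence, z* = 1.96 (from standard normal table)

Sample size formula for z-interval: n = (z*σ/E)²

n = (1.96 × 33.4 / 6.1)²
  = (10.731803)²
  = 115.1716

Round up to the nearest whole number: n = 116

116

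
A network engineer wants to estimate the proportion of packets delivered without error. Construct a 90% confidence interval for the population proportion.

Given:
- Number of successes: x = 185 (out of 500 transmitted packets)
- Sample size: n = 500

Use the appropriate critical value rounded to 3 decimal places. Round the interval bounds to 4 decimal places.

Sample proportion: p̂ = 185/500 = 0.370000

Check conditions for normal approximation:
  np̂ = 185 ≥ 10 ✓
  n(1-p̂) = 315 ≥ 10 ✓

The sample is large enough, so use a z-interval (normal approximation) for the proportion.

For 90% confidence, z* = 1.645 (from standard normal table)

Standard error: SE = √(p̂(1-p̂)/n) = √(0.370000×0.630000/500) = 0.02159167

Margin of error: E = z* × SE = 1.645 × 0.02159167 = 0.035518

Z-interval: p̂ ± E = 0.370000 ± 0.035518 = (0.334482, 0.405518)

Rounded to 4 decimal places:

(0.3345, 0.4055)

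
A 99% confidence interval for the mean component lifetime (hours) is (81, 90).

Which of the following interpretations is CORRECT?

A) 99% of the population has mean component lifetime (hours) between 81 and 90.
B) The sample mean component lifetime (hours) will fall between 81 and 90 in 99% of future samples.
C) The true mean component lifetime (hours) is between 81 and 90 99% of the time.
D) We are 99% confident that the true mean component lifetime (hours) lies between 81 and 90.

A confidence interval represents our confidence in the procedure, not a probability statement about the parameter.

Key concept: If we repeated this sampling process many times and computed a 99% CI each time, about 99% of those intervals would contain the true population parameter.

For this specific interval (81, 90):
- Midpoint (point estimate): 85.5
- Margin of error: 4.5

The correct interpretation is the one stating confidence that the true parameter lies in the interval — option D.

D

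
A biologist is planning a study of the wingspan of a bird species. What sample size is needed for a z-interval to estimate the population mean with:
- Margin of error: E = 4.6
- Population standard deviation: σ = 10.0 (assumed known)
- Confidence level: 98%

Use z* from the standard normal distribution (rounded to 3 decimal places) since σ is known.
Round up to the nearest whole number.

Using z* since population σ is known (z-interval formula).

For 98% confidence, z* = 2.326 (from standard normal table)

Sample size formula for z-interval: n = (z*σ/E)²

n = (2.326 × 10.0 / 4.6)²
  = (5.056522)²
  = 25.5684

Round up to the nearest whole number: n = 26

26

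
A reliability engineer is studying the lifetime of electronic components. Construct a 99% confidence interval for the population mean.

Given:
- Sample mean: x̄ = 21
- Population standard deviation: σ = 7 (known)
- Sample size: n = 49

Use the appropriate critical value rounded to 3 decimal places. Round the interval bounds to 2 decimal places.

The population standard deviation σ is known, so use a z-interval (standard normal critical value).

For 99% confidence, z* = 2.576 (from standard normal table)

Standard error: SE = σ/√n = 7/√49 = 1.000000

Margin of error: E = z* × SE = 2.576 × 1.000000 = 2.5760

Z-interval: x̄ ± E = 21 ± 2.5760 = (18.4240, 23.5760)

Rounded to 2 decimal places:

(18.42, 23.58)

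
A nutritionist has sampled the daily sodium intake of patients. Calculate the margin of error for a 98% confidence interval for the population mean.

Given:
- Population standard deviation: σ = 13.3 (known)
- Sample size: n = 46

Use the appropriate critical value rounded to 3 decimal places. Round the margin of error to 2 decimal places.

The population standard deviation σ is known, so use the z-interval margin of error formula.

For 98% confidence, z* = 2.326 (from standard normal table)

Margin of error formula for z-interval: E = z* × σ/√n

E = 2.326 × 13.3/√46
  = 2.326 × 1.960978
  = 4.5612

Rounded to 2 decimal places:

4.56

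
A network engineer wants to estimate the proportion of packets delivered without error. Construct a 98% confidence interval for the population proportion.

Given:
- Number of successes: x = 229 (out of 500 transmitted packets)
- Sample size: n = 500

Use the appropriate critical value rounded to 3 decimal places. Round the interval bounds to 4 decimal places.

Sample proportion: p̂ = 229/500 = 0.458000

Check conditions for normal approximation:
  np̂ = 229 ≥ 10 ✓
  n(1-p̂) = 271 ≥ 10 ✓

The sample is large enough, so use a z-interval (normal approximation) for the proportion.

For 98% confidence, z* = 2.326 (from standard normal table)

Standard error: SE = √(p̂(1-p̂)/n) = √(0.458000×0.542000/500) = 0.02228165

Margin of error: E = z* × SE = 2.326 × 0.02228165 = 0.051827

Z-interval: p̂ ± E = 0.458000 ± 0.051827 = (0.406173, 0.509827)

Rounded to 4 decimal places:

(0.4062, 0.5098)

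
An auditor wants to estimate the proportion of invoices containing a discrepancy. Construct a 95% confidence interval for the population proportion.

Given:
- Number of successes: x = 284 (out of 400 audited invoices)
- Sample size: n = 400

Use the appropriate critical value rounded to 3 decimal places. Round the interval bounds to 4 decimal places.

Sample proportion: p̂ = 284/400 = 0.710000

Check conditions for normal approximation:
  np̂ = 284 ≥ 10 ✓
  n(1-p̂) = 116 ≥ 10 ✓

The sample is large enough, so use a z-interval (normal approximation) for the proportion.

For 95% confidence, z* = 1.96 (from standard normal table)

Standard error: SE = √(p̂(1-p̂)/n) = √(0.710000×0.290000/400) = 0.02268810

Margin of error: E = z* × SE = 1.96 × 0.02268810 = 0.044469

Z-interval: p̂ ± E = 0.710000 ± 0.044469 = (0.665531, 0.754469)

Rounded to 4 decimal places:

(0.6655, 0.7545)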